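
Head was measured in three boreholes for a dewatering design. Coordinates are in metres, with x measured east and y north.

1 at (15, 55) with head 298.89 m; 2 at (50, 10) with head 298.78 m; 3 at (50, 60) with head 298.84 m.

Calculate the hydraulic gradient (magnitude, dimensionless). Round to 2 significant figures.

0.0020

With h = a·x + b·y + c and 1 as origin, the differences give:
  35·a + (-45)·b = -0.11
  35·a + 5·b = -0.05
Eliminate b (×5 and ×(-45), subtract): 1750·a = -2.800 → a = ∂h/∂x = -0.001600
Back-substitute: b = ∂h/∂y = +0.001200.
|∇h| = √(-0.001600² + 0.001200²) = 0.002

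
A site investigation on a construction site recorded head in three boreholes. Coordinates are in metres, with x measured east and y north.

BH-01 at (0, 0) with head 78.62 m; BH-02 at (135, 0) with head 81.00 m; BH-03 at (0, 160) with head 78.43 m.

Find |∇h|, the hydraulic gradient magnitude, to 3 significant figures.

∂h/∂x = (81.00 − 78.62) / (135 − 0) = +0.01763
∂h/∂y = (78.43 − 78.62) / (160 − 0) = -0.001187
|∇h| = √(0.01763² + -0.001187²) = 0.01767

0.0177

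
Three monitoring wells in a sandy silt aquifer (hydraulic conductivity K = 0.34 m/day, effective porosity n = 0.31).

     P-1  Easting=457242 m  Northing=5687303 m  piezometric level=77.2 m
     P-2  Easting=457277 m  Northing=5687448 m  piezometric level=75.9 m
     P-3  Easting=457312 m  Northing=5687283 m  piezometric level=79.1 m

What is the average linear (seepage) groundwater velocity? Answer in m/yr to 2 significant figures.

11 m/yr

With h = a·x + b·y + c and P-1 as origin, the differences give:
  35·a + 145·b = -1.3
  70·a + (-20)·b = +1.9
Eliminate b (×(-20) and ×145, subtract): -10850·a = -249.50 → a = ∂h/∂x = +0.02300
Back-substitute: b = ∂h/∂y = -0.01452.
|∇h| = √(0.02300² + -0.01452²) = 0.0272
Seepage velocity v = K·i/n = 0.34 × 0.0272 / 0.31 = 0.02983 m/day = 10.9 m/yr.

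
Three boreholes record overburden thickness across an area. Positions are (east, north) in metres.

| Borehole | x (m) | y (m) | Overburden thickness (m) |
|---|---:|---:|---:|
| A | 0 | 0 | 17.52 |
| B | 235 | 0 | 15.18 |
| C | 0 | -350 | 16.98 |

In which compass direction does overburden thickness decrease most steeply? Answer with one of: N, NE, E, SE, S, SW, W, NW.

E

∂d/∂x = (15.18 − 17.52) / (235 − 0) = -0.009957
∂d/∂y = (16.98 − 17.52) / (-350 − 0) = +0.001543
Steepest decrease is along −∇f = (+0.009957 E, -0.001543 N) → east.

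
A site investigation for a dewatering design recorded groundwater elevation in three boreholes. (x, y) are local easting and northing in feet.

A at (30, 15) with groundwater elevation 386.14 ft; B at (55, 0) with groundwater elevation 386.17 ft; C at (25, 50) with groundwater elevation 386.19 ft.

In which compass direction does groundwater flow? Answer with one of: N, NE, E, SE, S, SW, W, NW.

SW

With h = a·x + b·y + c and A as origin, the differences give:
  25·a + (-15)·b = +0.03
  (-5)·a + 35·b = +0.05
Eliminate b (×35 and ×(-15), subtract): 800·a = 1.800 → a = ∂h/∂x = +0.002250
Back-substitute: b = ∂h/∂y = +0.001750.
Flow = −∇h = (-0.002250 east, -0.001750 north), which points southwest.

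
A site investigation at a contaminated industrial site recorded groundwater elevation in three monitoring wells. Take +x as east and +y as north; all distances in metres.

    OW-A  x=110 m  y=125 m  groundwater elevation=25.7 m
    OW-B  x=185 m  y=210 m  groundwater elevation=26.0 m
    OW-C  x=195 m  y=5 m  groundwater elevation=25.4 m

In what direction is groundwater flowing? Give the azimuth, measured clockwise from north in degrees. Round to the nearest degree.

192°

Taking OW-A as reference: OW-B−OW-A = (75, 85, +0.3); OW-C−OW-A = (85, -120, -0.3).
Solve a·Δx + b·Δy = Δh: det = 75·(-120) − 85·85 = -16225.
∂h/∂x = [(+0.3)·(-120) − (-0.3)·85] / -16225 = +0.0006471
∂h/∂y = [75·(-0.3) − 85·(+0.3)] / -16225 = +0.002958
Flow direction (−∇h) has components (-0.0006471 E, -0.002958 N).
Azimuth = atan2(E, N) = atan2(-0.0006471, -0.002958) = 192.3° ≈ 192°.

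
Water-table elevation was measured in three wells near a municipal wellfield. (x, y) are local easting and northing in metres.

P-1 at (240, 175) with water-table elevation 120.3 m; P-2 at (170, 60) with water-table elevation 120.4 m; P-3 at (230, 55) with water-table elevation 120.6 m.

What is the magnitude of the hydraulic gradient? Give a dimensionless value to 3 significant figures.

Three-point gradient (reference P-1): Δ to P-2 = (-70, -115, +0.1), Δ to P-3 = (-10, -120, +0.3).
∂h/∂x = +0.003103, ∂h/∂y = -0.002759 (det = 7250).
|∇h| = √(0.003103² + -0.002759²) = 0.004152

0.00415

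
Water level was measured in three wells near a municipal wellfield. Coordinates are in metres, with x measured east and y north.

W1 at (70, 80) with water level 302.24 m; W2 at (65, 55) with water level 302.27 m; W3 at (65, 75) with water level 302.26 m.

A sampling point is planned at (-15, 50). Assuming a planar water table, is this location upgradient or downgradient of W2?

upgradient

Differences from W1: to W2 (Δx, Δy, Δh) = (-5, -25, +0.03); to W3 = (-5, -5, +0.02).
Determinant of the coordinate differences = (-5)·(-5) − (-5)·(-25) = -100.
∂h/∂x = [(+0.03)·(-5) − (+0.02)·(-25)] / -100 = -0.003500
∂h/∂y = [(-5)·(+0.02) − (-5)·(+0.03)] / -100 = -0.0005000
Head at (-15, 50) = 302.24 + (-0.003500)·(-85) + (-0.0005000)·(-30) = 302.55 m.
That is higher than the 302.27 m at W2, so the point is upgradient.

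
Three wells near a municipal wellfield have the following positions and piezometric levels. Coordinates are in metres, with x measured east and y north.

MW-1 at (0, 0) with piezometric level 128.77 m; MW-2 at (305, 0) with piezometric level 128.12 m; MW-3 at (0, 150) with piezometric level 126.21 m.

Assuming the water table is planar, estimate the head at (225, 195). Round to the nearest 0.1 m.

125.0 m

∂h/∂x = (128.12 − 128.77) / (305 − 0) = -0.002131
∂h/∂y = (126.21 − 128.77) / (150 − 0) = -0.01707
h(225, 195) = 128.77 + (-0.002131)·(225) + (-0.01707)·(195) = 128.77 -0.480 -3.328 = 124.962 m.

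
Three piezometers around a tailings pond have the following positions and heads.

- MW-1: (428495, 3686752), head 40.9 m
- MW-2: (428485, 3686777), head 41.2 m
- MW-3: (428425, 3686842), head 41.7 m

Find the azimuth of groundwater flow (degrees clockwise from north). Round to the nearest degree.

208°

With h = a·x + b·y + c and MW-1 as origin, the differences give:
  (-10)·a + 25·b = +0.3
  (-70)·a + 90·b = +0.8
Eliminate b (×90 and ×25, subtract): 850·a = 7.00 → a = ∂h/∂x = +0.008235
Back-substitute: b = ∂h/∂y = +0.01529.
Flow direction (−∇h) has components (-0.008235 E, -0.01529 N).
Azimuth = atan2(E, N) = atan2(-0.008235, -0.01529) = 208.3° ≈ 208°.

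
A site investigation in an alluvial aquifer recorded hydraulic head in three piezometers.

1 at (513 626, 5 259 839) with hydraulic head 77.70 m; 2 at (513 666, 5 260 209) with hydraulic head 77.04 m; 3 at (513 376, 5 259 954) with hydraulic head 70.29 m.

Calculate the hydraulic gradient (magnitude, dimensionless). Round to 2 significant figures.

0.028

Three-point gradient (reference 1): Δ to 2 = (40, 370, -0.66), Δ to 3 = (-250, 115, -7.41).
∂h/∂x = +0.02745, ∂h/∂y = -0.004752 (det = 97100).
|∇h| = √(0.02745² + -0.004752²) = 0.02786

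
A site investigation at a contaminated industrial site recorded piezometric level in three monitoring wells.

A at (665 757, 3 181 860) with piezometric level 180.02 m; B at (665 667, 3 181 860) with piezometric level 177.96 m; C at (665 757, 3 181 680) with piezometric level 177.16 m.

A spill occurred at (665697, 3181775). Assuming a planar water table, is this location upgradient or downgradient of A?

downgradient

∂h/∂x = (177.96 − 180.02) / (665667 − 665757) = +0.02289
∂h/∂y = (177.16 − 180.02) / (3181680 − 3181860) = +0.01589
Head at (665697, 3181775) = 180.02 + (+0.02289)·(-60) + (+0.01589)·(-85) = 177.30 m.
That is lower than the 180.02 m at A, so the point is downgradient.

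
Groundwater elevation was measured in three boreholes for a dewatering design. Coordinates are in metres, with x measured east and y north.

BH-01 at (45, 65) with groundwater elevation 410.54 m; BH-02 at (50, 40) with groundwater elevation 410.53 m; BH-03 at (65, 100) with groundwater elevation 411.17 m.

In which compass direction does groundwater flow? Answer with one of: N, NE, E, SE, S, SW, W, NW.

Differences from BH-01: to BH-02 (Δx, Δy, Δh) = (5, -25, -0.01); to BH-03 = (20, 35, +0.63).
Determinant of the coordinate differences = 5·35 − 20·(-25) = 675.
∂h/∂x = [(-0.01)·35 − (+0.63)·(-25)] / 675 = +0.02281
∂h/∂y = [5·(+0.63) − 20·(-0.01)] / 675 = +0.004963
Flow = −∇h = (-0.02281 east, -0.004963 north), which points west.

W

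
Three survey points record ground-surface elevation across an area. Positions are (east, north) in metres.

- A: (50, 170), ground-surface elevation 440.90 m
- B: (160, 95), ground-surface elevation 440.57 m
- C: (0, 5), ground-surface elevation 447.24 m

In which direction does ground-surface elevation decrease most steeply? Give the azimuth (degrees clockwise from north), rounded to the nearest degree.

Differences from A: to B (Δx, Δy, Δh) = (110, -75, -0.33); to C = (-50, -165, +6.34).
Solve a·Δx + b·Δy = Δz: det = 110·(-165) − (-50)·(-75) = -21900.
∂z/∂x = [(-0.33)·(-165) − (+6.34)·(-75)] / -21900 = -0.02420
∂z/∂y = [110·(+6.34) − (-50)·(-0.33)] / -21900 = -0.03109
Steepest decrease is along −∇f: components (+0.02420 E, +0.03109 N).
Azimuth = atan2(+0.02420, +0.03109) = 37.9° ≈ 038°.

038°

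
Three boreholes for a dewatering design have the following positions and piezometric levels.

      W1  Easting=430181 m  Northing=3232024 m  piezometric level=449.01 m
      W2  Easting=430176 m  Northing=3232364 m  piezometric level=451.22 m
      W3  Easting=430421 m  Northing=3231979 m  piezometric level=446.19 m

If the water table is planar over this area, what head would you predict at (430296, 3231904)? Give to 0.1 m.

Differences from W1: to W2 (Δx, Δy, Δh) = (-5, 340, +2.21); to W3 = (240, -45, -2.82).
Determinant of the coordinate differences = (-5)·(-45) − 240·340 = -81375.
∂h/∂x = [(+2.21)·(-45) − (-2.82)·340] / -81375 = -0.01056
∂h/∂y = [(-5)·(-2.82) − 240·(+2.21)] / -81375 = +0.006345
h(430296, 3231904) = 449.01 + (-0.01056)·(115) + (+0.006345)·(-120) = 449.01 -1.214 -0.761 = 447.034 m.

447.0 m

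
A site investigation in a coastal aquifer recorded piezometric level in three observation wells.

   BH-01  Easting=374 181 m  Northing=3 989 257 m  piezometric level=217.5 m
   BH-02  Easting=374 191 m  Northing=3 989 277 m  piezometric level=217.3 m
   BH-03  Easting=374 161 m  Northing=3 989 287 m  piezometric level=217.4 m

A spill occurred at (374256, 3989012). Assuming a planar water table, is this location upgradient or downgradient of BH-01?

Taking BH-01 as reference: BH-02−BH-01 = (10, 20, -0.2); BH-03−BH-01 = (-20, 30, -0.1).
Determinant of the coordinate differences = 10·30 − (-20)·20 = 700.
∂h/∂x = [(-0.2)·30 − (-0.1)·20] / 700 = -0.005714
∂h/∂y = [10·(-0.1) − (-20)·(-0.2)] / 700 = -0.007143
Head at (374256, 3989012) = 217.5 + (-0.005714)·(75) + (-0.007143)·(-245) = 218.82 m.
That is higher than the 217.5 m at BH-01, so the point is upgradient.

upgradient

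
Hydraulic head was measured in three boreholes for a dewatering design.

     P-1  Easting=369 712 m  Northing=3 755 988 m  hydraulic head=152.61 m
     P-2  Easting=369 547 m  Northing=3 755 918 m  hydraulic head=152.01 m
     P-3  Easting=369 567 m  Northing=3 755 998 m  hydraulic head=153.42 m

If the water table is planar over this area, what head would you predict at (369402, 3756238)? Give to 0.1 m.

158.6 m

Differences from P-1: to P-2 (Δx, Δy, Δh) = (-165, -70, -0.60); to P-3 = (-145, 10, +0.81).
Determinant of the coordinate differences = (-165)·10 − (-145)·(-70) = -11800.
∂h/∂x = [(-0.60)·10 − (+0.81)·(-70)] / -11800 = -0.004297
∂h/∂y = [(-165)·(+0.81) − (-145)·(-0.60)] / -11800 = +0.01870
h(369402, 3756238) = 152.61 + (-0.004297)·(-310) + (+0.01870)·(250) = 152.61 +1.332 +4.675 = 158.617 m.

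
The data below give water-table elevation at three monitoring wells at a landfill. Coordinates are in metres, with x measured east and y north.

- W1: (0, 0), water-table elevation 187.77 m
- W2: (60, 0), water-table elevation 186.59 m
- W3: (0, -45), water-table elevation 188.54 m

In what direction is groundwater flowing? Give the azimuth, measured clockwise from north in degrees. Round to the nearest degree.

049°

∂h/∂x = (186.59 − 187.77) / (60 − 0) = -0.01967
∂h/∂y = (188.54 − 187.77) / (-45 − 0) = -0.01711
Flow direction (−∇h) has components (+0.01967 E, +0.01711 N).
Azimuth = atan2(E, N) = atan2(+0.01967, +0.01711) = 49.0° ≈ 049°.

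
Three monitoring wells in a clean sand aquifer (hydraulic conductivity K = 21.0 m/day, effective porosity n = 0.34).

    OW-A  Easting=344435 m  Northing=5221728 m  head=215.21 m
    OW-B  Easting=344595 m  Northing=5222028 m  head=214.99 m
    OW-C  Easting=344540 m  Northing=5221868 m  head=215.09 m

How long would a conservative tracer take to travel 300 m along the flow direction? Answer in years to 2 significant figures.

19 years

With h = a·x + b·y + c and OW-A as origin, the differences give:
  160·a + 300·b = -0.22
  105·a + 140·b = -0.12
Eliminate b (×140 and ×300, subtract): -9100·a = 5.200 → a = ∂h/∂x = -0.0005714
Back-substitute: b = ∂h/∂y = -0.0004286.
|∇h| = √(-0.0005714² + -0.0004286²) = 0.0007143
Seepage velocity v = K·i/n = 21.0 × 0.0007143 / 0.34 = 0.04412 m/day.
t = 300 / 0.04412 = 6800 days = 18.6 years.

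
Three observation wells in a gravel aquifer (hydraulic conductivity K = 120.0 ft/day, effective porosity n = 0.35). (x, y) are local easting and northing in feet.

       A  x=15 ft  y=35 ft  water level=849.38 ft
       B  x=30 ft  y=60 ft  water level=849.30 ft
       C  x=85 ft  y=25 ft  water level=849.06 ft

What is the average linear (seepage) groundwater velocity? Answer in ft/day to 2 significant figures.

1.6 ft/day

Three-point gradient (reference A): Δ to B = (15, 25, -0.08), Δ to C = (70, -10, -0.32).
∂h/∂x = -0.004632, ∂h/∂y = -0.0004211 (det = -1900).
|∇h| = √(-0.004632² + -0.0004211²) = 0.004651
Seepage velocity v = K·i/n = 120.0 × 0.004651 / 0.35 = 1.595 ft/day.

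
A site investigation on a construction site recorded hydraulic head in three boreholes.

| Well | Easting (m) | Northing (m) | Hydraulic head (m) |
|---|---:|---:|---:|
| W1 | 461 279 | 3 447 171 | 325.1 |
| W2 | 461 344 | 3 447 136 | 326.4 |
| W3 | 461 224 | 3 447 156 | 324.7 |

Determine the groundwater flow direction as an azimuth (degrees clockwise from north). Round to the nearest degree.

With h = a·x + b·y + c and W1 as origin, the differences give:
  65·a + (-35)·b = +1.3
  (-55)·a + (-15)·b = -0.4
Eliminate b (×(-15) and ×(-35), subtract): -2900·a = -33.50 → a = ∂h/∂x = +0.01155
Back-substitute: b = ∂h/∂y = -0.01569.
Flow direction (−∇h) has components (-0.01155 E, +0.01569 N).
Azimuth = atan2(E, N) = atan2(-0.01155, +0.01569) = 323.6° ≈ 324°.

324°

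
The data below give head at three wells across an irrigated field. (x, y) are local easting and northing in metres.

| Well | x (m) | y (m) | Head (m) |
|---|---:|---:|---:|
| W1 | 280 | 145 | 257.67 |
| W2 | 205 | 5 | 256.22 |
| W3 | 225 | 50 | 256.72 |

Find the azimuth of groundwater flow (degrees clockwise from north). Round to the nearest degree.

151°

With h = a·x + b·y + c and W1 as origin, the differences give:
  (-75)·a + (-140)·b = -1.45
  (-55)·a + (-95)·b = -0.95
Eliminate b (×(-95) and ×(-140), subtract): -575·a = 4.750 → a = ∂h/∂x = -0.008261
Back-substitute: b = ∂h/∂y = +0.01478.
Flow direction (−∇h) has components (+0.008261 E, -0.01478 N).
Azimuth = atan2(E, N) = atan2(+0.008261, -0.01478) = 150.8° ≈ 151°.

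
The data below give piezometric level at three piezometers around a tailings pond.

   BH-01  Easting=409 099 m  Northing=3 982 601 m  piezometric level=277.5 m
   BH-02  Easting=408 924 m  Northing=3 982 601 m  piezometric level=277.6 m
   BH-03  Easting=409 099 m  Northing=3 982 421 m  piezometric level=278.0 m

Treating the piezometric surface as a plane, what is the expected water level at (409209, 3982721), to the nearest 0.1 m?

277.1 m

∂h/∂x = (277.6 − 277.5) / (408924 − 409099) = -0.0005714
∂h/∂y = (278.0 − 277.5) / (3982421 − 3982601) = -0.002778
h(409209, 3982721) = 277.5 + (-0.0005714)·(110) + (-0.002778)·(120) = 277.5 -0.063 -0.333 = 277.104 m.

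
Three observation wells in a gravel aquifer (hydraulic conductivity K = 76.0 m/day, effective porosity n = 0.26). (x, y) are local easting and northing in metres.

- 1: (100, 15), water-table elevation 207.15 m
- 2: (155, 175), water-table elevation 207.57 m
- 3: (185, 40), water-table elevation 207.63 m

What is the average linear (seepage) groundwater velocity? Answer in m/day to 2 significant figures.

1.6 m/day

With h = a·x + b·y + c and 1 as origin, the differences give:
  55·a + 160·b = +0.42
  85·a + 25·b = +0.48
Eliminate b (×25 and ×160, subtract): -12225·a = -66.300 → a = ∂h/∂x = +0.005423
Back-substitute: b = ∂h/∂y = +0.0007607.
|∇h| = √(0.005423² + 0.0007607²) = 0.005476
Seepage velocity v = K·i/n = 76.0 × 0.005476 / 0.26 = 1.601 m/day.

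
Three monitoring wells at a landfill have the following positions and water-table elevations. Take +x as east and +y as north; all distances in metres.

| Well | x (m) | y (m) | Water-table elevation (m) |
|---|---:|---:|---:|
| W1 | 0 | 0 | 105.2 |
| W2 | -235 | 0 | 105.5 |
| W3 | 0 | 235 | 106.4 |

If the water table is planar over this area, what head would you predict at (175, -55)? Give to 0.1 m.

∂h/∂x = (105.5 − 105.2) / (-235 − 0) = -0.001277
∂h/∂y = (106.4 − 105.2) / (235 − 0) = +0.005106
h(175, -55) = 105.2 + (-0.001277)·(175) + (+0.005106)·(-55) = 105.2 -0.223 -0.281 = 104.696 m.

104.7 m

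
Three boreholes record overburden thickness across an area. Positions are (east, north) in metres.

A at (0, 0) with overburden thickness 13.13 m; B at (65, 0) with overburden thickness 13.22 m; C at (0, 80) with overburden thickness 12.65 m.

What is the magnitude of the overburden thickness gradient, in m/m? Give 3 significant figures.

∂d/∂x = (13.22 − 13.13) / (65 − 0) = +0.001385
∂d/∂y = (12.65 − 13.13) / (80 − 0) = -0.006000
|∇f| = √(0.001385² + -0.006000²) = 0.006158 m/m

0.00616 m/m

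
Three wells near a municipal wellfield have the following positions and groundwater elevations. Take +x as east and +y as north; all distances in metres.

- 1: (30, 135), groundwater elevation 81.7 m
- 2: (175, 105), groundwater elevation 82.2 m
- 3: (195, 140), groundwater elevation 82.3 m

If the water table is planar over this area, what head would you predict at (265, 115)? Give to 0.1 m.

82.5 m

With h = a·x + b·y + c and 1 as origin, the differences give:
  145·a + (-30)·b = +0.5
  165·a + 5·b = +0.6
Eliminate b (×5 and ×(-30), subtract): 5675·a = 20.50 → a = ∂h/∂x = +0.003612
Back-substitute: b = ∂h/∂y = +0.0007930.
h(265, 115) = 81.7 + (+0.003612)·(235) + (+0.0007930)·(-20) = 81.7 +0.849 -0.016 = 82.533 m.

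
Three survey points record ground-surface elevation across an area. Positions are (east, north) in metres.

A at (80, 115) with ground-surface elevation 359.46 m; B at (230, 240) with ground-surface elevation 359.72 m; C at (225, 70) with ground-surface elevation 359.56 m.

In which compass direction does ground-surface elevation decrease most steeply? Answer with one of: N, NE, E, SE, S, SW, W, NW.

Taking A as reference: B−A = (150, 125, +0.26); C−A = (145, -45, +0.10).
Determinant of the coordinate differences = 150·(-45) − 145·125 = -24875.
∂z/∂x = [(+0.26)·(-45) − (+0.10)·125] / -24875 = +0.0009729
∂z/∂y = [150·(+0.10) − 145·(+0.26)] / -24875 = +0.0009126
Steepest decrease is along −∇f = (-0.0009729 E, -0.0009126 N) → southwest.

SW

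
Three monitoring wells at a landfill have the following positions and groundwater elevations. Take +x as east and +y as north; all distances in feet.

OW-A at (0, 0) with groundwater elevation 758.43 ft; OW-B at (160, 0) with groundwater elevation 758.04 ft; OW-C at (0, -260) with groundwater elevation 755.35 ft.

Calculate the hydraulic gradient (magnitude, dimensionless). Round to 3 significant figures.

0.0121

∂h/∂x = (758.04 − 758.43) / (160 − 0) = -0.002437
∂h/∂y = (755.35 − 758.43) / (-260 − 0) = +0.01185
|∇h| = √(-0.002437² + 0.01185²) = 0.0121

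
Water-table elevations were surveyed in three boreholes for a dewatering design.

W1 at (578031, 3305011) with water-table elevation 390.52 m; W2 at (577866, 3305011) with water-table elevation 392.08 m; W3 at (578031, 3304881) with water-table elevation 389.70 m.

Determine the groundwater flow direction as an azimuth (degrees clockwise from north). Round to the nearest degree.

∂h/∂x = (392.08 − 390.52) / (577866 − 578031) = -0.009455
∂h/∂y = (389.70 − 390.52) / (3304881 − 3305011) = +0.006308
Flow direction (−∇h) has components (+0.009455 E, -0.006308 N).
Azimuth = atan2(E, N) = atan2(+0.009455, -0.006308) = 123.7° ≈ 124°.

124°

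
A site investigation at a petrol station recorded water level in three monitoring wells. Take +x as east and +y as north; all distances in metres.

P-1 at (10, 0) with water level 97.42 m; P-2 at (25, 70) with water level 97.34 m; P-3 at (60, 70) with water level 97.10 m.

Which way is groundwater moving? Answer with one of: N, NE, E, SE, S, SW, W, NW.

With h = a·x + b·y + c and P-1 as origin, the differences give:
  15·a + 70·b = -0.08
  50·a + 70·b = -0.32
Eliminate b (×70 and ×70, subtract): -2450·a = 16.800 → a = ∂h/∂x = -0.006857
Back-substitute: b = ∂h/∂y = +0.0003265.
Flow = −∇h = (+0.006857 east, -0.0003265 north), which points east.

E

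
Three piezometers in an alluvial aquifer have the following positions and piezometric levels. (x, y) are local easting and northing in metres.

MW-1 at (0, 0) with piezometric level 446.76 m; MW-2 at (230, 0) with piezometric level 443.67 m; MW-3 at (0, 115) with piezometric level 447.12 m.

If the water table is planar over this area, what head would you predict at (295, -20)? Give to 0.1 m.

∂h/∂x = (443.67 − 446.76) / (230 − 0) = -0.01343
∂h/∂y = (447.12 − 446.76) / (115 − 0) = +0.003130
h(295, -20) = 446.76 + (-0.01343)·(295) + (+0.003130)·(-20) = 446.76 -3.963 -0.063 = 442.734 m.

442.7 m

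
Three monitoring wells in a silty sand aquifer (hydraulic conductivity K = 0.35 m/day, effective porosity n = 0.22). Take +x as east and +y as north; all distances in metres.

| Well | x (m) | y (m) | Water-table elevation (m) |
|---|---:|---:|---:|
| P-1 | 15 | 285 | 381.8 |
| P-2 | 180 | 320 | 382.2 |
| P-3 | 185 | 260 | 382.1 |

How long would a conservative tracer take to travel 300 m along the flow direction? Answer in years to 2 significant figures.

With h = a·x + b·y + c and P-1 as origin, the differences give:
  165·a + 35·b = +0.4
  170·a + (-25)·b = +0.3
Eliminate b (×(-25) and ×35, subtract): -10075·a = -20.50 → a = ∂h/∂x = +0.002035
Back-substitute: b = ∂h/∂y = +0.001836.
|∇h| = √(0.002035² + 0.001836²) = 0.002741
Seepage velocity v = K·i/n = 0.35 × 0.002741 / 0.22 = 0.004361 m/day.
t = 300 / 0.004361 = 6.879e+04 days = 188 years.

190 years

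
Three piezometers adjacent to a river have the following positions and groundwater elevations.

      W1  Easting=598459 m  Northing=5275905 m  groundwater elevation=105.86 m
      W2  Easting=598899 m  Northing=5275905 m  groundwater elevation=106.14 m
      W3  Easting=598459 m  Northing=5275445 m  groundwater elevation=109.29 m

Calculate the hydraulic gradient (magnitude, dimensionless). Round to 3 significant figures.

∂h/∂x = (106.14 − 105.86) / (598899 − 598459) = +0.0006364
∂h/∂y = (109.29 − 105.86) / (5275445 − 5275905) = -0.007457
|∇h| = √(0.0006364² + -0.007457²) = 0.007484

0.00748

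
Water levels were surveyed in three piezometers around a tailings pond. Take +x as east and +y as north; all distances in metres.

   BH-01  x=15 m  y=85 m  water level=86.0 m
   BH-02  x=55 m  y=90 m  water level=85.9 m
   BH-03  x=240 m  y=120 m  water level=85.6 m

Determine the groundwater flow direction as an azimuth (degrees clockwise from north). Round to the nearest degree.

With h = a·x + b·y + c and BH-01 as origin, the differences give:
  40·a + 5·b = -0.1
  225·a + 35·b = -0.4
Eliminate b (×35 and ×5, subtract): 275·a = -1.50 → a = ∂h/∂x = -0.005455
Back-substitute: b = ∂h/∂y = +0.02364.
Flow direction (−∇h) has components (+0.005455 E, -0.02364 N).
Azimuth = atan2(E, N) = atan2(+0.005455, -0.02364) = 167.0° ≈ 167°.

167°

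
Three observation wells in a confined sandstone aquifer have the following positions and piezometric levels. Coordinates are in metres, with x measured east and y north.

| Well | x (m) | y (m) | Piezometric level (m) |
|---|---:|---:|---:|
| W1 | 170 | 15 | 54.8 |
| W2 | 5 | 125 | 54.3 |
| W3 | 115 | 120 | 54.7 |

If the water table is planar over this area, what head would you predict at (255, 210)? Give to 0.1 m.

Taking W1 as reference: W2−W1 = (-165, 110, -0.5); W3−W1 = (-55, 105, -0.1).
Determinant of the coordinate differences = (-165)·105 − (-55)·110 = -11275.
∂h/∂x = [(-0.5)·105 − (-0.1)·110] / -11275 = +0.003681
∂h/∂y = [(-165)·(-0.1) − (-55)·(-0.5)] / -11275 = +0.0009756
h(255, 210) = 54.8 + (+0.003681)·(85) + (+0.0009756)·(195) = 54.8 +0.313 +0.190 = 55.303 m.

55.3 m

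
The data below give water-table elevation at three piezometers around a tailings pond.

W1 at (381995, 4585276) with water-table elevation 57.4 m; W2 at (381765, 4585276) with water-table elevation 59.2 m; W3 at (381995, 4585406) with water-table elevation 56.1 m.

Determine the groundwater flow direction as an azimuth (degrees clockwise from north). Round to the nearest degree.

038°

∂h/∂x = (59.2 − 57.4) / (381765 − 381995) = -0.007826
∂h/∂y = (56.1 − 57.4) / (4585406 − 4585276) = -0.010000
Flow direction (−∇h) has components (+0.007826 E, +0.010000 N).
Azimuth = atan2(E, N) = atan2(+0.007826, +0.010000) = 38.0° ≈ 038°.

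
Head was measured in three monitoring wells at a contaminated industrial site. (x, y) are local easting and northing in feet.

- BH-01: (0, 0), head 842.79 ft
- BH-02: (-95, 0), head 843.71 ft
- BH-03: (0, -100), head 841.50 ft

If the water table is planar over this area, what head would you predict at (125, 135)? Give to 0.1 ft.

∂h/∂x = (843.71 − 842.79) / (-95 − 0) = -0.009684
∂h/∂y = (841.50 − 842.79) / (-100 − 0) = +0.01290
h(125, 135) = 842.79 + (-0.009684)·(125) + (+0.01290)·(135) = 842.79 -1.211 +1.741 = 843.321 ft.

843.3 ft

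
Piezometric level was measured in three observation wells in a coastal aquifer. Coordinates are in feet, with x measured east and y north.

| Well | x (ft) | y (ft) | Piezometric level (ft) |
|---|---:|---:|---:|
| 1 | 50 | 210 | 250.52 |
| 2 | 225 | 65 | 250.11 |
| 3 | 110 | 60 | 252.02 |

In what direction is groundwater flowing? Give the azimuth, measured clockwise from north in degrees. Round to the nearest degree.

044°

With h = a·x + b·y + c and 1 as origin, the differences give:
  175·a + (-145)·b = -0.41
  60·a + (-150)·b = +1.50
Eliminate b (×(-150) and ×(-145), subtract): -17550·a = 279.000 → a = ∂h/∂x = -0.01590
Back-substitute: b = ∂h/∂y = -0.01636.
Flow direction (−∇h) has components (+0.01590 E, +0.01636 N).
Azimuth = atan2(E, N) = atan2(+0.01590, +0.01636) = 44.2° ≈ 044°.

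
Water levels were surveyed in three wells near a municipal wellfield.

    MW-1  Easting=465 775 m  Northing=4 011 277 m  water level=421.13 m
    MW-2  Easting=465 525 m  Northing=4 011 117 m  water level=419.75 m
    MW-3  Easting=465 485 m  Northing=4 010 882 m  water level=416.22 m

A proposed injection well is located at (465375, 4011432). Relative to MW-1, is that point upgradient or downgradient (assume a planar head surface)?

upgradient

Differences from MW-1: to MW-2 (Δx, Δy, Δh) = (-250, -160, -1.38); to MW-3 = (-290, -395, -4.91).
Solve a·Δx + b·Δy = Δh: det = (-250)·(-395) − (-290)·(-160) = 52350.
∂h/∂x = [(-1.38)·(-395) − (-4.91)·(-160)] / 52350 = -0.004594
∂h/∂y = [(-250)·(-4.91) − (-290)·(-1.38)] / 52350 = +0.01580
Head at (465375, 4011432) = 421.13 + (-0.004594)·(-400) + (+0.01580)·(155) = 425.42 m.
That is higher than the 421.13 m at MW-1, so the point is upgradient.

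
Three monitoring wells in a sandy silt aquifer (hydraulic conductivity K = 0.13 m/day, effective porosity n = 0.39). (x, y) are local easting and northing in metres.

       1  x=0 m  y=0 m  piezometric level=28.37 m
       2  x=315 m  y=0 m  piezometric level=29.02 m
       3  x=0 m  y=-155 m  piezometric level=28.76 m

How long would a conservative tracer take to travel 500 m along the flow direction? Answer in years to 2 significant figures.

∂h/∂x = (29.02 − 28.37) / (315 − 0) = +0.002063
∂h/∂y = (28.76 − 28.37) / (-155 − 0) = -0.002516
|∇h| = √(0.002063² + -0.002516²) = 0.003254
Seepage velocity v = K·i/n = 0.13 × 0.003254 / 0.39 = 0.001085 m/day.
t = 500 / 0.001085 = 4.608e+05 days = 1.26e+03 years.

1300 years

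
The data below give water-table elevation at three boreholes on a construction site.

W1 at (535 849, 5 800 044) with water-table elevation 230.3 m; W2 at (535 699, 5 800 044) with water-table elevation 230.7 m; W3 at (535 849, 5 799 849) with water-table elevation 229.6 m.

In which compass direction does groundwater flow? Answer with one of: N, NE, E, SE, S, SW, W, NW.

∂h/∂x = (230.7 − 230.3) / (535699 − 535849) = -0.002667
∂h/∂y = (229.6 − 230.3) / (5799849 − 5800044) = +0.003590
Flow = −∇h = (+0.002667 east, -0.003590 north), which points southeast.

SE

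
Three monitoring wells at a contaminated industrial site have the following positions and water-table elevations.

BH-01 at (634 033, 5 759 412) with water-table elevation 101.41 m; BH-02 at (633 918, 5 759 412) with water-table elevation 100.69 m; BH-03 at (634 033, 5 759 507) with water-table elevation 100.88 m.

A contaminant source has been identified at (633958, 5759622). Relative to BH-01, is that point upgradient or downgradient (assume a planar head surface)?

∂h/∂x = (100.69 − 101.41) / (633918 − 634033) = +0.006261
∂h/∂y = (100.88 − 101.41) / (5759507 − 5759412) = -0.005579
Head at (633958, 5759622) = 101.41 + (+0.006261)·(-75) + (-0.005579)·(210) = 99.77 m.
That is lower than the 101.41 m at BH-01, so the point is downgradient.

downgradient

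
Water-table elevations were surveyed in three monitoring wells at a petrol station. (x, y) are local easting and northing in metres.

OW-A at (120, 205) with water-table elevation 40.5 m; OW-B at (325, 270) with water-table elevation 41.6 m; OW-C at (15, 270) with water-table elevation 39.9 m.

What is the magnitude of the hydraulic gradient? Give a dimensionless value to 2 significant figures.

0.0055

Three-point gradient (reference OW-A): Δ to OW-B = (205, 65, +1.1), Δ to OW-C = (-105, 65, -0.6).
∂h/∂x = +0.005484, ∂h/∂y = -0.0003722 (det = 20150).
|∇h| = √(0.005484² + -0.0003722²) = 0.005497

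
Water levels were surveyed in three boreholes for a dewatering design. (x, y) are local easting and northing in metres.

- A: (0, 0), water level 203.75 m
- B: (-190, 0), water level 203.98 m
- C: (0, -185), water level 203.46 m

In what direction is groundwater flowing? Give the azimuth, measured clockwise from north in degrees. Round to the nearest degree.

142°

∂h/∂x = (203.98 − 203.75) / (-190 − 0) = -0.001211
∂h/∂y = (203.46 − 203.75) / (-185 − 0) = +0.001568
Flow direction (−∇h) has components (+0.001211 E, -0.001568 N).
Azimuth = atan2(E, N) = atan2(+0.001211, -0.001568) = 142.3° ≈ 142°.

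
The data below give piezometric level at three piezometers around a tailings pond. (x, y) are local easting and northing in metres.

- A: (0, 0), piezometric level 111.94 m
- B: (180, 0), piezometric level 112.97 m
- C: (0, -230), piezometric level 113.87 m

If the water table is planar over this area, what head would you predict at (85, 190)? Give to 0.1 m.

110.8 m

∂h/∂x = (112.97 − 111.94) / (180 − 0) = +0.005722
∂h/∂y = (113.87 − 111.94) / (-230 − 0) = -0.008391
h(85, 190) = 111.94 + (+0.005722)·(85) + (-0.008391)·(190) = 111.94 +0.486 -1.594 = 110.832 m.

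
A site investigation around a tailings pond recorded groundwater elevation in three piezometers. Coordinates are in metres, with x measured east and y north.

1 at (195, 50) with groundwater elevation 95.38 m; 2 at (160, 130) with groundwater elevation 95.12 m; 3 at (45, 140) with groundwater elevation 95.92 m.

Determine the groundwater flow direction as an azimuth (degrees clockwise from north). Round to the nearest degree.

Differences from 1: to 2 (Δx, Δy, Δh) = (-35, 80, -0.26); to 3 = (-150, 90, +0.54).
Determinant of the coordinate differences = (-35)·90 − (-150)·80 = 8850.
∂h/∂x = [(-0.26)·90 − (+0.54)·80] / 8850 = -0.007525
∂h/∂y = [(-35)·(+0.54) − (-150)·(-0.26)] / 8850 = -0.006542
Flow direction (−∇h) has components (+0.007525 E, +0.006542 N).
Azimuth = atan2(E, N) = atan2(+0.007525, +0.006542) = 49.0° ≈ 049°.

049°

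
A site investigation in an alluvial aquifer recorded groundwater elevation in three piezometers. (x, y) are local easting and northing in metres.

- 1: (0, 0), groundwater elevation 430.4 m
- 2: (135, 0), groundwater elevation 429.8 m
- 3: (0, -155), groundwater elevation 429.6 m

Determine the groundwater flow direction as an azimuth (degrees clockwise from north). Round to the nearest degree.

139°

∂h/∂x = (429.8 − 430.4) / (135 − 0) = -0.004444
∂h/∂y = (429.6 − 430.4) / (-155 − 0) = +0.005161
Flow direction (−∇h) has components (+0.004444 E, -0.005161 N).
Azimuth = atan2(E, N) = atan2(+0.004444, -0.005161) = 139.3° ≈ 139°.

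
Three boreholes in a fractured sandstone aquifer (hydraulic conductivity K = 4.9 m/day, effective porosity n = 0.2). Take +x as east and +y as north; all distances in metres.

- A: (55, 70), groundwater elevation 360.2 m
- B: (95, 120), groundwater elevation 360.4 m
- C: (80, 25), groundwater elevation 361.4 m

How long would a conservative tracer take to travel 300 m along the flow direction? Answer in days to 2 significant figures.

460 days

With h = a·x + b·y + c and A as origin, the differences give:
  40·a + 50·b = +0.2
  25·a + (-45)·b = +1.2
Eliminate b (×(-45) and ×50, subtract): -3050·a = -69.00 → a = ∂h/∂x = +0.02262
Back-substitute: b = ∂h/∂y = -0.01410.
|∇h| = √(0.02262² + -0.01410²) = 0.02665
Seepage velocity v = K·i/n = 4.9 × 0.02665 / 0.2 = 0.6529 m/day.
t = 300 / 0.6529 = 459.5 days.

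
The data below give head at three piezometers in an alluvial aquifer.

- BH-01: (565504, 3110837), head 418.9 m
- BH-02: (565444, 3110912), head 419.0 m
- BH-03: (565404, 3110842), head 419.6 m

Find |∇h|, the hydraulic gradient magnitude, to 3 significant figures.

0.00848

Three-point gradient (reference BH-01): Δ to BH-02 = (-60, 75, +0.1), Δ to BH-03 = (-100, 5, +0.7).
∂h/∂x = -0.007222, ∂h/∂y = -0.004444 (det = 7200).
|∇h| = √(-0.007222² + -0.004444²) = 0.00848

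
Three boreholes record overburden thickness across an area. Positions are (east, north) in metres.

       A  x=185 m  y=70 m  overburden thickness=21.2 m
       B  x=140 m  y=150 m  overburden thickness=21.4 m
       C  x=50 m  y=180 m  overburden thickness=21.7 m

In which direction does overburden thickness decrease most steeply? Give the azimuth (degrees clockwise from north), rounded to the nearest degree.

104°

Taking A as reference: B−A = (-45, 80, +0.2); C−A = (-135, 110, +0.5).
Determinant of the coordinate differences = (-45)·110 − (-135)·80 = 5850.
∂d/∂x = [(+0.2)·110 − (+0.5)·80] / 5850 = -0.003077
∂d/∂y = [(-45)·(+0.5) − (-135)·(+0.2)] / 5850 = +0.0007692
Steepest decrease is along −∇f: components (+0.003077 E, -0.0007692 N).
Azimuth = atan2(+0.003077, -0.0007692) = 104.0° ≈ 104°.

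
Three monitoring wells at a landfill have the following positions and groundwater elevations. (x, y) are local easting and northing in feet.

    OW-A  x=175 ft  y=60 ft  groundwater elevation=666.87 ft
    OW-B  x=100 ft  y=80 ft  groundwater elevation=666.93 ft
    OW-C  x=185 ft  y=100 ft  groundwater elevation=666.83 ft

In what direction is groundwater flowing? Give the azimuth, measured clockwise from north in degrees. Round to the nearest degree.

With h = a·x + b·y + c and OW-A as origin, the differences give:
  (-75)·a + 20·b = +0.06
  10·a + 40·b = -0.04
Eliminate b (×40 and ×20, subtract): -3200·a = 3.200 → a = ∂h/∂x = -0.0010000
Back-substitute: b = ∂h/∂y = -0.0007500.
Flow direction (−∇h) has components (+0.0010000 E, +0.0007500 N).
Azimuth = atan2(E, N) = atan2(+0.0010000, +0.0007500) = 53.1° ≈ 053°.

053°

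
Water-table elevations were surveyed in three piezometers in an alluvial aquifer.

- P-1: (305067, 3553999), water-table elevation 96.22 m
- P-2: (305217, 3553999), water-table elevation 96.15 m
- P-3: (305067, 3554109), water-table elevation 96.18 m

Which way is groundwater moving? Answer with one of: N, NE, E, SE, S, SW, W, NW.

∂h/∂x = (96.15 − 96.22) / (305217 − 305067) = -0.0004667
∂h/∂y = (96.18 − 96.22) / (3554109 − 3553999) = -0.0003636
Flow = −∇h = (+0.0004667 east, +0.0003636 north), which points northeast.

NE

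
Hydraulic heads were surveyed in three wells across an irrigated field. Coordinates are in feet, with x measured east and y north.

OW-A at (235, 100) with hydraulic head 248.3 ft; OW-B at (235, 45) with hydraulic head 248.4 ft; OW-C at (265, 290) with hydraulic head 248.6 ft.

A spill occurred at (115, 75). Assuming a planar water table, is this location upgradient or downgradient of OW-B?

Taking OW-A as reference: OW-B−OW-A = (0, -55, +0.1); OW-C−OW-A = (30, 190, +0.3).
Determinant of the coordinate differences = 0·190 − 30·(-55) = 1650.
∂h/∂x = [(+0.1)·190 − (+0.3)·(-55)] / 1650 = +0.02152
∂h/∂y = [0·(+0.3) − 30·(+0.1)] / 1650 = -0.001818
Head at (115, 75) = 248.3 + (+0.02152)·(-120) + (-0.001818)·(-25) = 245.76 ft.
That is lower than the 248.4 ft at OW-B, so the point is downgradient.

downgradient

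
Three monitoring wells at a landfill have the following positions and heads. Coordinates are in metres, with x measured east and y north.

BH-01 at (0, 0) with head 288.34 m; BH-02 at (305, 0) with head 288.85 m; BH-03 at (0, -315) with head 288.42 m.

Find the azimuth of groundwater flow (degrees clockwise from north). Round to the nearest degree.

∂h/∂x = (288.85 − 288.34) / (305 − 0) = +0.001672
∂h/∂y = (288.42 − 288.34) / (-315 − 0) = -0.0002540
Flow direction (−∇h) has components (-0.001672 E, +0.0002540 N).
Azimuth = atan2(E, N) = atan2(-0.001672, +0.0002540) = 278.6° ≈ 279°.

279°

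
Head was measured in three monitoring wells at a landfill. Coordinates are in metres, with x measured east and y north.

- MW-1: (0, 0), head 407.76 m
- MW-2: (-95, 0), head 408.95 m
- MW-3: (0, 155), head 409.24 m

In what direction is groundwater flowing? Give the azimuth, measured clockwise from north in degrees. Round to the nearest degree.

127°

∂h/∂x = (408.95 − 407.76) / (-95 − 0) = -0.01253
∂h/∂y = (409.24 − 407.76) / (155 − 0) = +0.009548
Flow direction (−∇h) has components (+0.01253 E, -0.009548 N).
Azimuth = atan2(E, N) = atan2(+0.01253, -0.009548) = 127.3° ≈ 127°.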